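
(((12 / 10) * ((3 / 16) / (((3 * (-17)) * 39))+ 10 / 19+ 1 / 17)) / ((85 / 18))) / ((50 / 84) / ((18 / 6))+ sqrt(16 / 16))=66858939 / 538941650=0.12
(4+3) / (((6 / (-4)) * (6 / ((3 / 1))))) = -7 / 3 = -2.33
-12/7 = -1.71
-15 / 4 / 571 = -15 / 2284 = -0.01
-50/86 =-25/43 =-0.58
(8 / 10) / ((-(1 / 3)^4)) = -324 / 5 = -64.80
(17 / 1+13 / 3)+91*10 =2794 / 3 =931.33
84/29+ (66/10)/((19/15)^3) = 1222131/198911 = 6.14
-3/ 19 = -0.16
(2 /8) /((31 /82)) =41 /62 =0.66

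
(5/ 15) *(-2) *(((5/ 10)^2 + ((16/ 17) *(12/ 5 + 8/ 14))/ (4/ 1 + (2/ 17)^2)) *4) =-38438/ 15225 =-2.52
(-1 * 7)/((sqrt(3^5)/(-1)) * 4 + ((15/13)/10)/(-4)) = 0.11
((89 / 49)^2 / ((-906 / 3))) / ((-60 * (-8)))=-7921 / 348048960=-0.00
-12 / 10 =-6 / 5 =-1.20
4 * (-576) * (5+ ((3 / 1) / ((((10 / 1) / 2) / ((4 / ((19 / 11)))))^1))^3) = -15176086272 / 857375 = -17700.64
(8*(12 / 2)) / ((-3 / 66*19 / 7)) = -7392 / 19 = -389.05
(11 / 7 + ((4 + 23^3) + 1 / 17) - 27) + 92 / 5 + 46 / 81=586272808 / 48195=12164.60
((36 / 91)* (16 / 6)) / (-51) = -32 / 1547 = -0.02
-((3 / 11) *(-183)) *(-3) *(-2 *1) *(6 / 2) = 9882 / 11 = 898.36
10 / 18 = 5 / 9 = 0.56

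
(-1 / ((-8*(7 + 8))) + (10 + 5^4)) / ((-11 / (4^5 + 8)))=-59575.33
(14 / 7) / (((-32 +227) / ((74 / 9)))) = 148 / 1755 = 0.08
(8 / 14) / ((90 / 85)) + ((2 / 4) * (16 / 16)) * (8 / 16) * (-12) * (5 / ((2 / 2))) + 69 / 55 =-45758 / 3465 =-13.21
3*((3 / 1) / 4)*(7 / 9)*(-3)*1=-21 / 4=-5.25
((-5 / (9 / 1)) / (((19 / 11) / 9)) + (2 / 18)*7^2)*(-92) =-40112 / 171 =-234.57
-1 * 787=-787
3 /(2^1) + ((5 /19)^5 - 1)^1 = 2482349 /4952198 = 0.50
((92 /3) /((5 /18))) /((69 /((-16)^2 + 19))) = 440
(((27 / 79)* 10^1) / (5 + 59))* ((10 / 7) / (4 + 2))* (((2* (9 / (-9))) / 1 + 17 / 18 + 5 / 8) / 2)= -0.00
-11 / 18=-0.61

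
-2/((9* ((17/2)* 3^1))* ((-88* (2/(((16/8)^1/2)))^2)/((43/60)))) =43/2423520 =0.00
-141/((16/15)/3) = -6345/16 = -396.56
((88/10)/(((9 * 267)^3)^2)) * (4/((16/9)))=11/106967074871089944405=0.00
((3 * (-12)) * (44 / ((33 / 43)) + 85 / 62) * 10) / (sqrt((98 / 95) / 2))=-655140 * sqrt(95) / 217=-29426.34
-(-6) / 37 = 6 / 37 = 0.16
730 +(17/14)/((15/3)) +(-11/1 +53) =54057/70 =772.24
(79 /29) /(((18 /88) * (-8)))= -869 /522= -1.66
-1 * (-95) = 95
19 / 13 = 1.46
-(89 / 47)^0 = -1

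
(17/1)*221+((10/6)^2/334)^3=102048852095137/27162324216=3757.00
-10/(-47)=10/47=0.21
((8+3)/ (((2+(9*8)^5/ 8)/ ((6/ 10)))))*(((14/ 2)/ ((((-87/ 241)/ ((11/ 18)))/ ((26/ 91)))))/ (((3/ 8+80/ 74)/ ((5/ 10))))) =-2157914/ 68019006606615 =-0.00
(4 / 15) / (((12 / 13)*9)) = 13 / 405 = 0.03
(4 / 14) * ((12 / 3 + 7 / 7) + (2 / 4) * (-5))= 5 / 7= 0.71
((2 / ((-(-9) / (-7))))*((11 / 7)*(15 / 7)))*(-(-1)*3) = -110 / 7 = -15.71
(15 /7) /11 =15 /77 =0.19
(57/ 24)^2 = 361/ 64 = 5.64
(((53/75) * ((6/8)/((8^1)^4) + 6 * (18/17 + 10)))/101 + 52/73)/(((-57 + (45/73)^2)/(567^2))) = -67506385821726033/10104773017600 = -6680.64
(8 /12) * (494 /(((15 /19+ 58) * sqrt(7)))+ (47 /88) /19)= 47 /2508+ 18772 * sqrt(7) /23457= 2.14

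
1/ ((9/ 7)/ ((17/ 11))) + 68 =6851/ 99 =69.20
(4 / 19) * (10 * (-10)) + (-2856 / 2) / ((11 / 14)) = -384248 / 209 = -1838.51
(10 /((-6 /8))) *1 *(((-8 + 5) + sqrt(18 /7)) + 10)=-280 /3- 40 *sqrt(14) /7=-114.71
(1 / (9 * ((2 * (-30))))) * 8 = -2 / 135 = -0.01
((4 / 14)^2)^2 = 16 / 2401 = 0.01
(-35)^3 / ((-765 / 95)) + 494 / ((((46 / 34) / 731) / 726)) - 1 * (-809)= 681922538410 / 3519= 193783045.87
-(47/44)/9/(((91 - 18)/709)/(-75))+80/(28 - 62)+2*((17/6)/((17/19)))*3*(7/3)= 21039167/163812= 128.43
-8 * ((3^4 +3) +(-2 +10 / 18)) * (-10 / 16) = 3715 / 9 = 412.78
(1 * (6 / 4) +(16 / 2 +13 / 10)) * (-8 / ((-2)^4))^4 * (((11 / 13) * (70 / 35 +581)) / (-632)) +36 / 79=-23391 / 328640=-0.07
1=1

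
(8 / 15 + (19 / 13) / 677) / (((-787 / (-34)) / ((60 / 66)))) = 4807124 / 228570771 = 0.02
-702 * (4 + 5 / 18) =-3003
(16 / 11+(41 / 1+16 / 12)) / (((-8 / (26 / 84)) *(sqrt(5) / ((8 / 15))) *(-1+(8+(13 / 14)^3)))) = -736372 *sqrt(5) / 31786425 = -0.05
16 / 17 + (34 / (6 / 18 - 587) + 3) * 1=58093 / 14960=3.88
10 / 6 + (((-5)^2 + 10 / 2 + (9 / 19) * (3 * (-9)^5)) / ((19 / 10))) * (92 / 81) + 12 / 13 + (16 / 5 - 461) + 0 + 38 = -32033135444 / 633555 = -50560.94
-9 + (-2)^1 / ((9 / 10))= -101 / 9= -11.22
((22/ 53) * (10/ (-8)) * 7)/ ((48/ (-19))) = 7315/ 5088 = 1.44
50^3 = 125000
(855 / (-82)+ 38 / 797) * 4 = -41.52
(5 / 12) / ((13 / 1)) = 0.03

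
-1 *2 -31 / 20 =-71 / 20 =-3.55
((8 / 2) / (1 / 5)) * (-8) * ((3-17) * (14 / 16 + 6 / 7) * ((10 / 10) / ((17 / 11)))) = 42680 / 17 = 2510.59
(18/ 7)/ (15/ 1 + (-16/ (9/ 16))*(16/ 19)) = -3078/ 10717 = -0.29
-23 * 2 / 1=-46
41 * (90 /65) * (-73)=-53874 /13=-4144.15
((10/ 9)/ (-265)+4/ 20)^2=218089/ 5688225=0.04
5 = 5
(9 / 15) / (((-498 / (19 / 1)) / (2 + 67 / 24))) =-437 / 3984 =-0.11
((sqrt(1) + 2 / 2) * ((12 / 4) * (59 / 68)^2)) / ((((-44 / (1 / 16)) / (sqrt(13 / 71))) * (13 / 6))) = -31329 * sqrt(923) / 751159552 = -0.00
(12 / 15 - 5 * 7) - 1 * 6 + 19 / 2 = -307 / 10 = -30.70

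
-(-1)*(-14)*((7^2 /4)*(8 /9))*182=-249704 /9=-27744.89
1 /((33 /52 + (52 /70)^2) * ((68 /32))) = 509600 /1284809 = 0.40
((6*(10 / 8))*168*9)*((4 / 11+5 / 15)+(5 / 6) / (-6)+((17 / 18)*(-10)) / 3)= -323085 / 11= -29371.36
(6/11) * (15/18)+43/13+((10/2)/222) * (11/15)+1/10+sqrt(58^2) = 14733022/238095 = 61.88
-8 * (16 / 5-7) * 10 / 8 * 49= 1862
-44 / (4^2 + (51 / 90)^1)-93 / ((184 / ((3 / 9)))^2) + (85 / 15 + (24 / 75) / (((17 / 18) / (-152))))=-1040306055623 / 21453700800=-48.49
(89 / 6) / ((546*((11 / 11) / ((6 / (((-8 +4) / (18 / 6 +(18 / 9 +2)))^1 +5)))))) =89 / 2418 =0.04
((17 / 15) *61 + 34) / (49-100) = -91 / 45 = -2.02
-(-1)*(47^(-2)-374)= -374.00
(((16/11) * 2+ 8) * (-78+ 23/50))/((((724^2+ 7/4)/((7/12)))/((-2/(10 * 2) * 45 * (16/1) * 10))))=15632064/23063821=0.68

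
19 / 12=1.58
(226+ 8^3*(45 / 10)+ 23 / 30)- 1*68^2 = -62797 / 30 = -2093.23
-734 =-734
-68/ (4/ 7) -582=-701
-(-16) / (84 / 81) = 108 / 7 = 15.43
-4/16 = -1/4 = -0.25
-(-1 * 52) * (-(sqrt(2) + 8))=-489.54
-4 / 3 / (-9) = 4 / 27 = 0.15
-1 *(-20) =20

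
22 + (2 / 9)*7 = 212 / 9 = 23.56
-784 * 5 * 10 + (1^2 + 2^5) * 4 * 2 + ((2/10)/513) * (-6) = -33290282/855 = -38936.00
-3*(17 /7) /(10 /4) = -102 /35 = -2.91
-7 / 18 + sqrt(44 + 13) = -7 / 18 + sqrt(57) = 7.16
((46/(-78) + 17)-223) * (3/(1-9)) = 8057/104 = 77.47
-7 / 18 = -0.39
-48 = -48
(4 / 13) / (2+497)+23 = 149205 / 6487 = 23.00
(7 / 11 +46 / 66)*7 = 28 / 3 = 9.33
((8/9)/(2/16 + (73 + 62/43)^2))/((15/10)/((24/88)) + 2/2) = 236672/9590847669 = 0.00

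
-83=-83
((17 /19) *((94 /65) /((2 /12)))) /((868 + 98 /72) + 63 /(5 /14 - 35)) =33481296 /3741381371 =0.01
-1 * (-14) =14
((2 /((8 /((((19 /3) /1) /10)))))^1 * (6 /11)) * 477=9063 /220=41.20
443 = 443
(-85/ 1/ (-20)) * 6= 51/ 2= 25.50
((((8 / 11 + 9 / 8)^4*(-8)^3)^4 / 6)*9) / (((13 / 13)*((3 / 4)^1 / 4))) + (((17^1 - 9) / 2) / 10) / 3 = 3724713984595892557433791914692342479 / 352893925352234196480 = 10554769342878718.75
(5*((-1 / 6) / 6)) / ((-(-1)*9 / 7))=-35 / 324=-0.11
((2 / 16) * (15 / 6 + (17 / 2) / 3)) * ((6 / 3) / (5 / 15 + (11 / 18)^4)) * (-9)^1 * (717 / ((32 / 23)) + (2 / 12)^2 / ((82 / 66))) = -26617727682 / 2034953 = -13080.27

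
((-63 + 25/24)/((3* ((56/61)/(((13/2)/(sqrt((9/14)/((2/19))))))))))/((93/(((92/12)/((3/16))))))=-27121393* sqrt(133)/12022668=-26.02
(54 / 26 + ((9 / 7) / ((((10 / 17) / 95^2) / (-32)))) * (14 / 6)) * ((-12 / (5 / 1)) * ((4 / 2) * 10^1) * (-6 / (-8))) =53023605.23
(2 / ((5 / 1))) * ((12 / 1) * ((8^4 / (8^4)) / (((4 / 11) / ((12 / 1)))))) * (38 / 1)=30096 / 5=6019.20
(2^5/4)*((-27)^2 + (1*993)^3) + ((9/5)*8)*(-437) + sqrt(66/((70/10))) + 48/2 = sqrt(462)/7 + 39165864096/5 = 7833172822.27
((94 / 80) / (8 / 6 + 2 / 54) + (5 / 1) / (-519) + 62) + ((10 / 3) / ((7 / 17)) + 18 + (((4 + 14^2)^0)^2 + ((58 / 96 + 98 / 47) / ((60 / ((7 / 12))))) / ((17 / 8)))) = 13912441302671 / 154659425760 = 89.96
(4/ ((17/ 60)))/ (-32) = -15/ 34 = -0.44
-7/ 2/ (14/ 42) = -21/ 2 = -10.50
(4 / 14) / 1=2 / 7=0.29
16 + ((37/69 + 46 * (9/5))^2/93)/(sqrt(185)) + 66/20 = 826620001 * sqrt(185)/2047825125 + 193/10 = 24.79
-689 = -689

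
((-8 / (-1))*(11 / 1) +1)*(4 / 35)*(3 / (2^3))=267 / 70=3.81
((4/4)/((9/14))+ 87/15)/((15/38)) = 12578/675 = 18.63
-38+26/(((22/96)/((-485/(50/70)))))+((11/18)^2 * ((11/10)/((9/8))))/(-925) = -2858497405891/37087875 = -77073.64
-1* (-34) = 34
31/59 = 0.53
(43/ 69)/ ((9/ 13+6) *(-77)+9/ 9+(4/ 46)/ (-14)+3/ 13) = -3913/ 3227928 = -0.00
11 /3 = 3.67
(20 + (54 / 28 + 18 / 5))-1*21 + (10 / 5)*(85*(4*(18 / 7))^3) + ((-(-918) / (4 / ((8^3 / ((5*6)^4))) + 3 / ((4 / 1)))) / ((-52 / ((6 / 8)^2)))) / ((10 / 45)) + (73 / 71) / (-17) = 96020664595549457 / 519041333720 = 184996.18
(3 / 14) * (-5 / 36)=-5 / 168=-0.03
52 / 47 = 1.11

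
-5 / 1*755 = -3775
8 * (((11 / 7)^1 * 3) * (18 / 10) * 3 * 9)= 64152 / 35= 1832.91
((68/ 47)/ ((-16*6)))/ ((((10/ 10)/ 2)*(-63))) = 17/ 35532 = 0.00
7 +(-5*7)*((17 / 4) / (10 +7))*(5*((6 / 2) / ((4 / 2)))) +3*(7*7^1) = 707 / 8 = 88.38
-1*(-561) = 561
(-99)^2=9801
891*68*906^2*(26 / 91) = 99465623136 / 7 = 14209374733.71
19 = 19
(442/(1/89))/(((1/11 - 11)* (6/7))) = -4206.98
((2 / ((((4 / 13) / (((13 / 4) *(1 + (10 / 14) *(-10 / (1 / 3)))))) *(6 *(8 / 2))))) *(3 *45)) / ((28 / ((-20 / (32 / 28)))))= 5437575 / 3584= 1517.18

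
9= 9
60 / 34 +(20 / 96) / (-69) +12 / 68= 54563 / 28152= 1.94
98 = 98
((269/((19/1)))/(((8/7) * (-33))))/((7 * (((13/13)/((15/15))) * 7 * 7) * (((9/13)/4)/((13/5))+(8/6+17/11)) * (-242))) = 0.00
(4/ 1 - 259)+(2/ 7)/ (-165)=-294527/ 1155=-255.00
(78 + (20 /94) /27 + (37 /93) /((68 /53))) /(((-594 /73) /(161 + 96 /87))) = -23965445159849 /15360148584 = -1560.24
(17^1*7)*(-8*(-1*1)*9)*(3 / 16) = 3213 / 2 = 1606.50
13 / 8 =1.62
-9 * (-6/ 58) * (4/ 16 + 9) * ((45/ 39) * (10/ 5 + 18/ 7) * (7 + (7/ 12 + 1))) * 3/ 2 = 1543455/ 2639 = 584.86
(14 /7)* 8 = 16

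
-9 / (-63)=1 / 7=0.14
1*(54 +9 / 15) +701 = 3778 / 5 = 755.60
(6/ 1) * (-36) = -216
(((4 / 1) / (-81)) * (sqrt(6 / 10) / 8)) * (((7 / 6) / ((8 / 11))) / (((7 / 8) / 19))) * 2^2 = -209 * sqrt(15) / 1215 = -0.67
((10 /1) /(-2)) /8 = -5 /8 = -0.62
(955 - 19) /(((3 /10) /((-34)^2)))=3606720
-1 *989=-989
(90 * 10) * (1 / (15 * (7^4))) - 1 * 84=-201624 / 2401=-83.98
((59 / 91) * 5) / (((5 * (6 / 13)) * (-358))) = -59 / 15036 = -0.00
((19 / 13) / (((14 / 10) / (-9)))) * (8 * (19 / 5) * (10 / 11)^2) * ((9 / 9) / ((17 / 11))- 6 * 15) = 21092.20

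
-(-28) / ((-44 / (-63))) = 441 / 11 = 40.09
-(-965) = 965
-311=-311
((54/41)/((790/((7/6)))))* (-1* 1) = -63/32390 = -0.00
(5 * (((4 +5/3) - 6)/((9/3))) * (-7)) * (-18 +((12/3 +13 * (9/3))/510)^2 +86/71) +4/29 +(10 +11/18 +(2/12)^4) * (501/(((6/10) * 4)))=11054215321679/5141240640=2150.11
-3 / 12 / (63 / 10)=-0.04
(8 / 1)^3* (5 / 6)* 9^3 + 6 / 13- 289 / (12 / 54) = 8053239 / 26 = 309739.96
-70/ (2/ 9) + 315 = 0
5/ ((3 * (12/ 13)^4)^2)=4078653605/ 3869835264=1.05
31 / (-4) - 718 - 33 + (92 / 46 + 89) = -2671 / 4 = -667.75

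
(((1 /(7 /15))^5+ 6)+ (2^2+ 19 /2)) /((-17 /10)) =-38.05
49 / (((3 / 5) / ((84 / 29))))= 6860 / 29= 236.55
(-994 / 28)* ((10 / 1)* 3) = -1065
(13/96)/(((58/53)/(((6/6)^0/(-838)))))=-689/4665984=-0.00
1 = 1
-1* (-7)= 7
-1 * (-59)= 59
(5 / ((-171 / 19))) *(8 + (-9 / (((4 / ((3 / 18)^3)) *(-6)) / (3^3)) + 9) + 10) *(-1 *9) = 8655 / 64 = 135.23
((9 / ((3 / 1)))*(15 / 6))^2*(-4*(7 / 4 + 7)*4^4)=-504000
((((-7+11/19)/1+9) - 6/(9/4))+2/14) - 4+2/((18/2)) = -4456/1197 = -3.72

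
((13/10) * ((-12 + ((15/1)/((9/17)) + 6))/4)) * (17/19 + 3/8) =168103/18240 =9.22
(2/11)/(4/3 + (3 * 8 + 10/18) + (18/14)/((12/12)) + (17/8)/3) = 1008/154583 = 0.01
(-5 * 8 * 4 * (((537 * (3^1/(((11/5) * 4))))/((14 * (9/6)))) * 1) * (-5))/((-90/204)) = -1217200/77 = -15807.79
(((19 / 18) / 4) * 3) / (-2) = -19 / 48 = -0.40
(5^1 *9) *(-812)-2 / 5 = -182702 / 5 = -36540.40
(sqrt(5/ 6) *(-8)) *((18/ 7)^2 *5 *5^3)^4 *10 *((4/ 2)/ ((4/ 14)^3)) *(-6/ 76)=8407562695312500000000 *sqrt(30)/ 319333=144207198813200959.01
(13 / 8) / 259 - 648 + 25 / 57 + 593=-6443179 / 118104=-54.56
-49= -49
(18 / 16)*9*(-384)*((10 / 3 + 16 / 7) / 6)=-25488 / 7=-3641.14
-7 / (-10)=7 / 10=0.70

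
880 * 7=6160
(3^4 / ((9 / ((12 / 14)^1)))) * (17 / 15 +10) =3006 / 35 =85.89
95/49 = 1.94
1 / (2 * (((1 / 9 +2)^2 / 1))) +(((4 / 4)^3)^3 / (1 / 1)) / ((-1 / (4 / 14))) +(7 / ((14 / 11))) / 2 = 26043 / 10108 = 2.58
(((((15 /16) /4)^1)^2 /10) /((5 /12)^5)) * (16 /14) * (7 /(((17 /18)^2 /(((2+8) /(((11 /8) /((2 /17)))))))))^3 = 151.34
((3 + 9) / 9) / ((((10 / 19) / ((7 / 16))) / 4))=133 / 30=4.43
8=8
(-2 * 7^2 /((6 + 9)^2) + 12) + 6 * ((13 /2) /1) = 11377 /225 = 50.56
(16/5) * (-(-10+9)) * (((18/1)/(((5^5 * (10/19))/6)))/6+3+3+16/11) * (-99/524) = -4.51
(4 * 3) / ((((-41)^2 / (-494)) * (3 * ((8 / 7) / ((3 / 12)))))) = -1729 / 6724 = -0.26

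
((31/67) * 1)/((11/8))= 248/737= 0.34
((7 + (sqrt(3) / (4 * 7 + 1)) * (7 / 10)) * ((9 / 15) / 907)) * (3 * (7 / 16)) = 441 * sqrt(3) / 21042400 + 441 / 72560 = 0.01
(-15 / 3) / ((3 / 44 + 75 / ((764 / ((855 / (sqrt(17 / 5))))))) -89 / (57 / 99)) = 297221904375 * sqrt(85) / 262490549663987 + 27904594338005 / 787471648991961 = 0.05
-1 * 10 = -10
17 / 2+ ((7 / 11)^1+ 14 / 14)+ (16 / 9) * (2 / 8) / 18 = 18107 / 1782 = 10.16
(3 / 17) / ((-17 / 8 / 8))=-192 / 289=-0.66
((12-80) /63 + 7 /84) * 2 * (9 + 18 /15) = -4267 /210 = -20.32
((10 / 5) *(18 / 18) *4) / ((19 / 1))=0.42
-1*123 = -123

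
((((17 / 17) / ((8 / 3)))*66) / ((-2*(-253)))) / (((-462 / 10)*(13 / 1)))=-15 / 184184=-0.00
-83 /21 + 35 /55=-766 /231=-3.32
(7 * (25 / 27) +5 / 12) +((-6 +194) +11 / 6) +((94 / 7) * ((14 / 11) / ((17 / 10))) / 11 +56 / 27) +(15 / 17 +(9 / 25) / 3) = 371596381 / 1851300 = 200.72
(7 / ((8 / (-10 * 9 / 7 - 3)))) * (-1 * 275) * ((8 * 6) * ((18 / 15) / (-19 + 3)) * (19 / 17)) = -1043955 / 68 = -15352.28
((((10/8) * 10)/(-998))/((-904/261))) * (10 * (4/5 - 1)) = -0.01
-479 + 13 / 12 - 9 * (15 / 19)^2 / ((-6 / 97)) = -1677485 / 4332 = -387.23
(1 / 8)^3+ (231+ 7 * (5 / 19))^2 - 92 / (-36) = 90190998193 / 1663488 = 54218.00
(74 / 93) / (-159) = -74 / 14787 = -0.01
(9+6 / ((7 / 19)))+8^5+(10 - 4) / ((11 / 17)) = 2525797 / 77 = 32802.56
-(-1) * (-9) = -9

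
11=11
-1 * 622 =-622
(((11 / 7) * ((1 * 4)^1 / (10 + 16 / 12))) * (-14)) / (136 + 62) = -2 / 51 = -0.04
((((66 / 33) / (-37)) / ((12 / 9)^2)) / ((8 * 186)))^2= 9 / 21554937856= 0.00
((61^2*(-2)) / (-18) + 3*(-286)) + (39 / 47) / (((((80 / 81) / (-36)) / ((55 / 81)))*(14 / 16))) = -1385827 / 2961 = -468.03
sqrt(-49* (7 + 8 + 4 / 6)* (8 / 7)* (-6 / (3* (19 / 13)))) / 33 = 4* sqrt(243789) / 1881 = 1.05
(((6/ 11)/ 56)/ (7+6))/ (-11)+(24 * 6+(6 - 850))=-30830803/ 44044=-700.00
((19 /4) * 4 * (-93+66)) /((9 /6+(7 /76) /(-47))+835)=-1832436 /2987971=-0.61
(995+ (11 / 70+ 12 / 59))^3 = 69469057095636519719 / 70444997000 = 986146072.17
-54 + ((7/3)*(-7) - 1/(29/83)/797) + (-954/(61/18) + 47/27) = -350.10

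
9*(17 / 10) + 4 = 193 / 10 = 19.30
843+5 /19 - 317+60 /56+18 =145059 /266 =545.33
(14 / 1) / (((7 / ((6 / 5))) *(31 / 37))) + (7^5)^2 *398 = 17425898111254 / 155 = 112425149104.86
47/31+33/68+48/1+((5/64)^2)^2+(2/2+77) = 1131736794783/8841592832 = 128.00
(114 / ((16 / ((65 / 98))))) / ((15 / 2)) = 247 / 392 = 0.63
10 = 10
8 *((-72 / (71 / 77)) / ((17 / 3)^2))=-399168 / 20519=-19.45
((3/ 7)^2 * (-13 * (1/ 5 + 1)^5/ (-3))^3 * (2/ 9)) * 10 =153036505350144/ 299072265625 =511.70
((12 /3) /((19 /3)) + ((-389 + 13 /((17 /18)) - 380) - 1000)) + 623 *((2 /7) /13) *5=-1686.14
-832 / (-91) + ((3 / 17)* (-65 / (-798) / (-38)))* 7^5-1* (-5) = 1337797 / 171836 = 7.79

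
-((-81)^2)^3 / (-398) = 282429536481 / 398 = 709621950.96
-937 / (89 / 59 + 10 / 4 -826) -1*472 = -45671074 / 96995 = -470.86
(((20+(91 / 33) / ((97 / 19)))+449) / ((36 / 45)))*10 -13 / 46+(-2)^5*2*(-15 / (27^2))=70014467437 / 11926926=5870.29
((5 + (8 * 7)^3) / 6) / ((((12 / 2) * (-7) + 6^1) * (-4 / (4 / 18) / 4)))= 175621 / 972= 180.68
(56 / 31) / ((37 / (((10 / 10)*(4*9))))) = 2016 / 1147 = 1.76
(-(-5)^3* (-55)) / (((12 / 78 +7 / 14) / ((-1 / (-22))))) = -8125 / 17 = -477.94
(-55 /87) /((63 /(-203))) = 55 /27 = 2.04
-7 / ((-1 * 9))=7 / 9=0.78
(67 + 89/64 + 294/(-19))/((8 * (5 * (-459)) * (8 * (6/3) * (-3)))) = 0.00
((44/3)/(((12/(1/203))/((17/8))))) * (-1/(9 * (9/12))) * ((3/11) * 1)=-17/32886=-0.00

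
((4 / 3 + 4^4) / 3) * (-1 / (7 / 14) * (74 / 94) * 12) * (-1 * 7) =1599584 / 141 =11344.57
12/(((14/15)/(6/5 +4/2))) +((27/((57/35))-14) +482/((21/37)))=356291/399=892.96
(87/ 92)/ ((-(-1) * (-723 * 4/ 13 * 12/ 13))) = -4901/ 1064256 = -0.00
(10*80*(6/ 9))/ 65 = 320/ 39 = 8.21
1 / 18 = 0.06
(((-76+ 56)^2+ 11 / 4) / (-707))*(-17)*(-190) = -2601765 / 1414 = -1840.00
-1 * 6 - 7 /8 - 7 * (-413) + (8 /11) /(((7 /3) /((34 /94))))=83504451 /28952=2884.24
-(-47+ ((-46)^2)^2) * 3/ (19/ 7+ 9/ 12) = -376102356/ 97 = -3877343.88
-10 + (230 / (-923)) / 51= -470960 / 47073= -10.00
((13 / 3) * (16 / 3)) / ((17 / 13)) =2704 / 153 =17.67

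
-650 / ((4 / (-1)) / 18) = 2925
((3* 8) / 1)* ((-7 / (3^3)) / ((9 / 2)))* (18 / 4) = -56 / 9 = -6.22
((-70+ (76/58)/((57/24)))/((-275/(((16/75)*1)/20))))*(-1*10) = -0.03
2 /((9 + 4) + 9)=1 /11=0.09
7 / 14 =1 / 2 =0.50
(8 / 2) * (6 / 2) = 12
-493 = -493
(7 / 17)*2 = 14 / 17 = 0.82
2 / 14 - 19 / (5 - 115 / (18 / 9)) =53 / 105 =0.50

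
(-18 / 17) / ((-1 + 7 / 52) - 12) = 312 / 3791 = 0.08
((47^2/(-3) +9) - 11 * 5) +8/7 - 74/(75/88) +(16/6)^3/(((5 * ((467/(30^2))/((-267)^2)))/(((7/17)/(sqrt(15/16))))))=-151903/175 +454221824 * sqrt(15)/7939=220720.79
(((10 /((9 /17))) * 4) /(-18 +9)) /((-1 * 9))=680 /729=0.93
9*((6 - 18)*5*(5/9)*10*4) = -12000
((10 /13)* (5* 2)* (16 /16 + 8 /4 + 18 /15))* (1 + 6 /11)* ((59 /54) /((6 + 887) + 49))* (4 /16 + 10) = 1439305 /2424708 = 0.59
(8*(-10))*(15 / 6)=-200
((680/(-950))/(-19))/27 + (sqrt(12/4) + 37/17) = sqrt(3) + 1804351/828495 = 3.91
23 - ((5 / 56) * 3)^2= 71903 / 3136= 22.93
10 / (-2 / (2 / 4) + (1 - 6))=-10 / 9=-1.11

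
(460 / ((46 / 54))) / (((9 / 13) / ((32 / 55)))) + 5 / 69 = 344503 / 759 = 453.89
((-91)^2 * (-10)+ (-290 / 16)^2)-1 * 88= -5284447 / 64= -82569.48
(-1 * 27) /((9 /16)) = -48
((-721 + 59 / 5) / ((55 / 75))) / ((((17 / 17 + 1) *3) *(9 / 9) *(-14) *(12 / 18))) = 5319 / 308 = 17.27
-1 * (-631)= 631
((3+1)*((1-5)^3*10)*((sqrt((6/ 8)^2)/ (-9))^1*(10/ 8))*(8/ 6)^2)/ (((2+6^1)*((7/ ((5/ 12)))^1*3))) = 2000/ 1701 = 1.18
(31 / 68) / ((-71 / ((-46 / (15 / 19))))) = 13547 / 36210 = 0.37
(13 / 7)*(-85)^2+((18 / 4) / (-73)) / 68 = 932487337 / 69496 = 13417.86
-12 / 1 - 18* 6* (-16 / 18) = 84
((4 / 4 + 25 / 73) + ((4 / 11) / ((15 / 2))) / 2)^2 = 270997444 / 145082025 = 1.87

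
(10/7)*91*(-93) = -12090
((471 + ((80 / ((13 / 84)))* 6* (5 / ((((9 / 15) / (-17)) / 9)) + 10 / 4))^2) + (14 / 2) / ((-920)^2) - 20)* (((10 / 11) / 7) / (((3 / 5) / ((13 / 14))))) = 202553428413626160253 / 64698816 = 3130713063027.71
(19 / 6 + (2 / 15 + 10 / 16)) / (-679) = -157 / 27160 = -0.01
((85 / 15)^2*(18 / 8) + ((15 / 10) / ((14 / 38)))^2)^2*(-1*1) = -75777025 / 9604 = -7890.15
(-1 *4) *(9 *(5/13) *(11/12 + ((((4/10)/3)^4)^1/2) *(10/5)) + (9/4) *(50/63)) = -2031073/102375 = -19.84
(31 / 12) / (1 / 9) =93 / 4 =23.25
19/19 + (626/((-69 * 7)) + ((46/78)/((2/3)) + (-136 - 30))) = -2077237/12558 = -165.41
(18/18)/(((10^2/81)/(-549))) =-444.69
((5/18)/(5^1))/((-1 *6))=-1/108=-0.01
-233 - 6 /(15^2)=-17477 /75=-233.03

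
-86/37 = -2.32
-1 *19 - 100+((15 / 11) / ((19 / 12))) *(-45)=-32971 / 209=-157.76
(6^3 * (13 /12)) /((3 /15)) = 1170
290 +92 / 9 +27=2945 / 9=327.22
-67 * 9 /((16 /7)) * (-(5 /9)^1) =2345 /16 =146.56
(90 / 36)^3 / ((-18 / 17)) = -2125 / 144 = -14.76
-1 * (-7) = 7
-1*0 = 0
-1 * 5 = -5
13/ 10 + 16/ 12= 79/ 30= 2.63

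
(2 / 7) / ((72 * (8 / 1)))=1 / 2016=0.00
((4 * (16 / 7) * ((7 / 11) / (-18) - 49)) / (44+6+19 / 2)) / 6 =-44384 / 35343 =-1.26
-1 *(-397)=397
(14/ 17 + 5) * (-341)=-33759/ 17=-1985.82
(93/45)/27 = 31/405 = 0.08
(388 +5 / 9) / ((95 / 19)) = 3497 / 45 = 77.71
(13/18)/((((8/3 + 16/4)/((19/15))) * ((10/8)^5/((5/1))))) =31616/140625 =0.22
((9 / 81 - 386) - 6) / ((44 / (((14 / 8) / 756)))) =-3527 / 171072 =-0.02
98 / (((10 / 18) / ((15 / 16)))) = 1323 / 8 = 165.38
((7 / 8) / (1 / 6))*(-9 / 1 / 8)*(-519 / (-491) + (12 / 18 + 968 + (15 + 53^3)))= -13907018097 / 15712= -885120.81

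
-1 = -1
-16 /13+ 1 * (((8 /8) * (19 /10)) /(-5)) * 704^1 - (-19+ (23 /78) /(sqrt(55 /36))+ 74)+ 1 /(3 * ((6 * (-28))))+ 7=-51884101 /163800 - 23 * sqrt(55) /715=-316.99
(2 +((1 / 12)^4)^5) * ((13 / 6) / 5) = 99677759803634353176589 / 115012799773424253665280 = 0.87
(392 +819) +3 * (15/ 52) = 63017/ 52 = 1211.87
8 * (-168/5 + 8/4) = -1264/5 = -252.80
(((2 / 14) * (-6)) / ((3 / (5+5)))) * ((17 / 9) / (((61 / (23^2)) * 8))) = -44965 / 7686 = -5.85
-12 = -12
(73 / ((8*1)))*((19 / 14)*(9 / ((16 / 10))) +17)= 201407 / 896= 224.78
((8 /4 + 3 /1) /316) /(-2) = -5 /632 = -0.01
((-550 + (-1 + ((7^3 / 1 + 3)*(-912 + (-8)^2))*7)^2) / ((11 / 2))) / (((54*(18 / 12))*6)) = 1578125168.69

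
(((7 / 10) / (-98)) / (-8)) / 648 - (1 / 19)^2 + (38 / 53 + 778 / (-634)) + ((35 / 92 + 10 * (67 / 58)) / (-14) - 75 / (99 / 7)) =-215360168533003183 / 32296382601880320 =-6.67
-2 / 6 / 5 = -1 / 15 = -0.07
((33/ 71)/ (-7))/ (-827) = 0.00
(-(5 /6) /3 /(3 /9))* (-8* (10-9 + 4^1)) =100 /3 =33.33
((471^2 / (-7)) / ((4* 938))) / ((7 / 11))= -2440251 / 183848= -13.27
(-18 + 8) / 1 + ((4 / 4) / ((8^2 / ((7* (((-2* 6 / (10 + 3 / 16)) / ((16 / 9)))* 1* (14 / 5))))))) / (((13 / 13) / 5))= -14363 / 1304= -11.01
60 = 60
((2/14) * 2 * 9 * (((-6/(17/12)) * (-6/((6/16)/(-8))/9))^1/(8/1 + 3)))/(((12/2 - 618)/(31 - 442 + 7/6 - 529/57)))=-12231424/1268421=-9.64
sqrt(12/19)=0.79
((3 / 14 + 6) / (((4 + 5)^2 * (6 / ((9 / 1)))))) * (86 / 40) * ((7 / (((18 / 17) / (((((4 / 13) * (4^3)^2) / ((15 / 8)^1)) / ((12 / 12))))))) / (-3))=-366.49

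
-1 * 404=-404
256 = 256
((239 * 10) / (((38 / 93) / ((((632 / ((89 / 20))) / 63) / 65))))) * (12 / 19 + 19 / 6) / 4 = 5068793260 / 26313651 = 192.63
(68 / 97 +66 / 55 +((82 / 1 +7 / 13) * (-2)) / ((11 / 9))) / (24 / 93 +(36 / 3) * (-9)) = 71574691 / 57911425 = 1.24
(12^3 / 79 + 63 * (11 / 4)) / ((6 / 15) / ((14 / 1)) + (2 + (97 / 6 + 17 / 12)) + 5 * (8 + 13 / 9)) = 2.92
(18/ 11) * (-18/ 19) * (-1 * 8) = 2592/ 209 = 12.40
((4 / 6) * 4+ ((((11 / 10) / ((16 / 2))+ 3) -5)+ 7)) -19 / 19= 1633 / 240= 6.80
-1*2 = -2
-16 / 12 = -4 / 3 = -1.33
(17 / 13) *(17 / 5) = 289 / 65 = 4.45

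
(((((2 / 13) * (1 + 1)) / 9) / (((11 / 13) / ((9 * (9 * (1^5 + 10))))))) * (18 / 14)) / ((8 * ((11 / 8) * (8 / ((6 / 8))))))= 243 / 616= 0.39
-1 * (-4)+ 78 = 82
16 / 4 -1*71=-67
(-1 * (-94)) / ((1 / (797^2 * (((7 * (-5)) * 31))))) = -64784965910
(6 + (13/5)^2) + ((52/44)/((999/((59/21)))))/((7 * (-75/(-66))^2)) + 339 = 32285665798/91783125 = 351.76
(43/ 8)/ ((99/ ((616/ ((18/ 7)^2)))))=14749/ 2916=5.06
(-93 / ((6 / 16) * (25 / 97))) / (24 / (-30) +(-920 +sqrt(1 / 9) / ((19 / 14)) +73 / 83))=113808936 / 108774545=1.05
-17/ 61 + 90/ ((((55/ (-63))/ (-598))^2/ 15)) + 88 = 4675274576615/ 7381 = 633420210.89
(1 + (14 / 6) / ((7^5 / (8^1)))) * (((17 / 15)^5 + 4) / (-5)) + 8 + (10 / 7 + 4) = 12.25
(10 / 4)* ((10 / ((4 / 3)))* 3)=225 / 4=56.25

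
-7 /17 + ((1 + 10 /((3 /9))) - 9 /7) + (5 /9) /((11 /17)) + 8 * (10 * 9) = 8837648 /11781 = 750.16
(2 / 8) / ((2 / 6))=3 / 4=0.75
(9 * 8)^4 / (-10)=-13436928 / 5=-2687385.60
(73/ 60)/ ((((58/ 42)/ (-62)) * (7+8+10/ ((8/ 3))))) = -31682/ 10875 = -2.91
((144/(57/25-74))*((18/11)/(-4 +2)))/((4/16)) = 129600/19723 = 6.57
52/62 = 26/31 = 0.84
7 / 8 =0.88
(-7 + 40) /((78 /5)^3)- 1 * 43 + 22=-3320489 /158184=-20.99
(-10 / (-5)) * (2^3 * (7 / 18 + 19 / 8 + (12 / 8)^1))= 68.22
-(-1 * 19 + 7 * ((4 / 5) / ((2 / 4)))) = 39 / 5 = 7.80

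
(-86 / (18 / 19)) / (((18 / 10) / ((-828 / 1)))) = 375820 / 9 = 41757.78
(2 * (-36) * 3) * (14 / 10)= -1512 / 5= -302.40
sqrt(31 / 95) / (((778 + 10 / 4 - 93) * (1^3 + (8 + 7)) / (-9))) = -9 * sqrt(2945) / 1045000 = -0.00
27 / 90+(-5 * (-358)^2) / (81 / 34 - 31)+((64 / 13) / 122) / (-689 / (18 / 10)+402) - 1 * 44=29832244595451 / 1334848970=22348.78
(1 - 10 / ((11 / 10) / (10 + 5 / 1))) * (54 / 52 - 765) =29576007 / 286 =103412.61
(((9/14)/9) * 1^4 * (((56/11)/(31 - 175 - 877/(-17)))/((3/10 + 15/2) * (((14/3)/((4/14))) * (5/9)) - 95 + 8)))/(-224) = -153/141289456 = -0.00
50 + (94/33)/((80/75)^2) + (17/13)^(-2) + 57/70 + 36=89.90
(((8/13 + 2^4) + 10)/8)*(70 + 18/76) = 461737/1976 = 233.67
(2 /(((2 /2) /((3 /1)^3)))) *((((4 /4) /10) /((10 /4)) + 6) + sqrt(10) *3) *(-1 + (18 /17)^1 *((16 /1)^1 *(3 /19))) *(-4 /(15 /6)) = -701136 *sqrt(10) /1615 - 35290512 /40375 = -2246.94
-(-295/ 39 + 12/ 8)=473/ 78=6.06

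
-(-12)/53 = 12/53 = 0.23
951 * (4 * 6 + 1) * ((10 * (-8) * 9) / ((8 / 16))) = -34236000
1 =1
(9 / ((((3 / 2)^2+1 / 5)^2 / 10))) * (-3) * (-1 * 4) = 432000 / 2401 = 179.93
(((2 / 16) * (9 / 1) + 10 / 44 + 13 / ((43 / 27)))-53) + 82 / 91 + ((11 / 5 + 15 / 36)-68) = -557667713 / 5165160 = -107.97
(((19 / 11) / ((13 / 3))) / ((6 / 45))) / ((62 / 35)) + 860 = 15279445 / 17732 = 861.69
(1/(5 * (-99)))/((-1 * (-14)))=-1/6930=-0.00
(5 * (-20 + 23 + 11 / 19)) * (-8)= -2720 / 19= -143.16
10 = 10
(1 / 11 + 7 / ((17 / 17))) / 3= 26 / 11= 2.36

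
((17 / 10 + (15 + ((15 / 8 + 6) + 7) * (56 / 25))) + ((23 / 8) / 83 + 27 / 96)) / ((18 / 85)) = 6313239 / 26560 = 237.70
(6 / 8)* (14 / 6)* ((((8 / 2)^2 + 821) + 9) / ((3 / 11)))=10857 / 2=5428.50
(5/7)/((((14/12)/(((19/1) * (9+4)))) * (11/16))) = 118560/539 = 219.96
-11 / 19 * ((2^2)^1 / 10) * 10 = -44 / 19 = -2.32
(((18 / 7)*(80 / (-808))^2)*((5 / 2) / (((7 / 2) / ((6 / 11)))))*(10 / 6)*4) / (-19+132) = 360000 / 621312307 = 0.00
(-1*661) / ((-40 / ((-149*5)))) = -98489 / 8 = -12311.12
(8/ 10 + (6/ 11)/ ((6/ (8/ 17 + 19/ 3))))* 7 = 27853/ 2805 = 9.93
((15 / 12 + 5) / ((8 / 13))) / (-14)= -325 / 448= -0.73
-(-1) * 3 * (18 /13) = 54 /13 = 4.15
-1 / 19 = -0.05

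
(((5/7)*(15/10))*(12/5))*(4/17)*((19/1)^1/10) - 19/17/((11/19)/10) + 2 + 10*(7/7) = -40286/6545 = -6.16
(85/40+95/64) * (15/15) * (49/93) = 3773/1984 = 1.90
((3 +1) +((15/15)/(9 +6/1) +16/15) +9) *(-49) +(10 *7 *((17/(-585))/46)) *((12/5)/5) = -15530536/22425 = -692.55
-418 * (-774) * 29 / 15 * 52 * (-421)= -68466704592 / 5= -13693340918.40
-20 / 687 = -0.03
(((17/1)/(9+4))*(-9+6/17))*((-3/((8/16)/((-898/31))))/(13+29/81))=-32077458/218023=-147.13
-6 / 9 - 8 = -26 / 3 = -8.67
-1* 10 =-10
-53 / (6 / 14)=-371 / 3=-123.67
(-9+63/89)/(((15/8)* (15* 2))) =-328/2225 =-0.15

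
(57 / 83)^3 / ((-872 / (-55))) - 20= -9961779665 / 498598264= -19.98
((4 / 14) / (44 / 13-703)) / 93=-26 / 5920845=-0.00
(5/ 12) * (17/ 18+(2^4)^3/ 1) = 368725/ 216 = 1707.06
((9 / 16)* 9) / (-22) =-0.23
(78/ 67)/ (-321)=-26/ 7169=-0.00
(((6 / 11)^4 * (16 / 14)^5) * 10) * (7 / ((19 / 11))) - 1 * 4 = 181797724 / 60718889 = 2.99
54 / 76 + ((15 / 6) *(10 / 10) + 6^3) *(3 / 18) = 8465 / 228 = 37.13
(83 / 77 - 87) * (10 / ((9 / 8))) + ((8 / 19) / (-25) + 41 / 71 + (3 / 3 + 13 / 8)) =-142204123667 / 186971400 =-760.57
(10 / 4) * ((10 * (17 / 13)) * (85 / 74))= 36125 / 962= 37.55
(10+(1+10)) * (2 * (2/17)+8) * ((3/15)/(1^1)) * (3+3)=3528/17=207.53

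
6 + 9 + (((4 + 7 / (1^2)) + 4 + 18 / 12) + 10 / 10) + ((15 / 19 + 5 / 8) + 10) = 6675 / 152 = 43.91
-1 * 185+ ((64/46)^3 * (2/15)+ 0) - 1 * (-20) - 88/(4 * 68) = -1023632381/6205170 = -164.96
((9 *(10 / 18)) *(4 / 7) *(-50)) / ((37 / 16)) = -16000 / 259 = -61.78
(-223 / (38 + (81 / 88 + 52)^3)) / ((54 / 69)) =-1747634944 / 909227495961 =-0.00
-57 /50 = -1.14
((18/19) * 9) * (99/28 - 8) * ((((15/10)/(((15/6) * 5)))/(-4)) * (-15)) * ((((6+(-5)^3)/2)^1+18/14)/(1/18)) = 133680375/7448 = 17948.49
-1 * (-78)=78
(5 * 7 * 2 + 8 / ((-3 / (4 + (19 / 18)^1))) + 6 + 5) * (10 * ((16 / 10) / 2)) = 14584 / 27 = 540.15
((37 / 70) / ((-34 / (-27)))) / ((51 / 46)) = 7659 / 20230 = 0.38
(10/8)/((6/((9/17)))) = 15/136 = 0.11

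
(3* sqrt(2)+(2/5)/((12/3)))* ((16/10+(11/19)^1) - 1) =56/475+336* sqrt(2)/95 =5.12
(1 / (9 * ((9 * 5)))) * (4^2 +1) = 17 / 405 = 0.04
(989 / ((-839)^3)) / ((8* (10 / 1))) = -989 / 47247177520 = -0.00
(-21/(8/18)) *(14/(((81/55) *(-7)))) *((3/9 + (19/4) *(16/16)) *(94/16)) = 1103795/576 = 1916.31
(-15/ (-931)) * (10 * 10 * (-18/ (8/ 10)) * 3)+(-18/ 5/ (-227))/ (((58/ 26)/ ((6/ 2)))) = -3331990188/ 30643865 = -108.73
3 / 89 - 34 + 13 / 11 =-32096 / 979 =-32.78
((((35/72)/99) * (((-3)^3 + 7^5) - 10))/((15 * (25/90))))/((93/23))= 89999/18414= 4.89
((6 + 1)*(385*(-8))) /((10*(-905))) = 2156 /905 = 2.38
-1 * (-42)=42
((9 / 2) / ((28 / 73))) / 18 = 73 / 112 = 0.65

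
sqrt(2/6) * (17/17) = sqrt(3)/3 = 0.58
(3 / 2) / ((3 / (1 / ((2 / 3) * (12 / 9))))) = 9 / 16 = 0.56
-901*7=-6307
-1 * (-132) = 132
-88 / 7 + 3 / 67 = -5875 / 469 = -12.53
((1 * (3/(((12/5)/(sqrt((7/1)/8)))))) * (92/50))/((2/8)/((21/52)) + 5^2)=483 * sqrt(14)/21520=0.08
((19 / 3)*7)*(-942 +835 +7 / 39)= -554078 / 117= -4735.71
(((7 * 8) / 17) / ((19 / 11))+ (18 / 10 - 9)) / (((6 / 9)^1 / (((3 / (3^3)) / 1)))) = -4274 / 4845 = -0.88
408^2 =166464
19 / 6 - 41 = -227 / 6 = -37.83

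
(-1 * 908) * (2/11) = -1816/11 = -165.09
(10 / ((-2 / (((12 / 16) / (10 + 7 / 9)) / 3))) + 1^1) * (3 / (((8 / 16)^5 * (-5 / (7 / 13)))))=-57624 / 6305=-9.14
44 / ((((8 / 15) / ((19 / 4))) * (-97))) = -3135 / 776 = -4.04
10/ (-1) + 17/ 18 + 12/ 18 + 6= -43/ 18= -2.39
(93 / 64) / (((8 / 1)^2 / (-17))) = -1581 / 4096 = -0.39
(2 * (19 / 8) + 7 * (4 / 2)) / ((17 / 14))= 525 / 34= 15.44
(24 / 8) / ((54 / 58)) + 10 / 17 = 583 / 153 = 3.81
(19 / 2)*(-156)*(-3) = 4446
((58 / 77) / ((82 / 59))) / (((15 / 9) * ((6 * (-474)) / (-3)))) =1711 / 4988060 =0.00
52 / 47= 1.11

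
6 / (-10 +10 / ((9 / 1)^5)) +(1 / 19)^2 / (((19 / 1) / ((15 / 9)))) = -3643677619 / 6075153480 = -0.60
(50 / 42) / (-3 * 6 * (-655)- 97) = 0.00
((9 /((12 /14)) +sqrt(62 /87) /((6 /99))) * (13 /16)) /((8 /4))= 273 /64 +143 * sqrt(5394) /1856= 9.92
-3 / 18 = -1 / 6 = -0.17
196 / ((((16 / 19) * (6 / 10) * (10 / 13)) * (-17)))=-12103 / 408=-29.66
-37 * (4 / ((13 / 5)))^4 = -5920000 / 28561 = -207.28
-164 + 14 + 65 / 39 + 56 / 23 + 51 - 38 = -9170 / 69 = -132.90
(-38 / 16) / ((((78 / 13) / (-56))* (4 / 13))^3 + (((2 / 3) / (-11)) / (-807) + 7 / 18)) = -381298636719 / 62441169332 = -6.11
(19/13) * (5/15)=19/39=0.49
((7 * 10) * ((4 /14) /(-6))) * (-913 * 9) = 27390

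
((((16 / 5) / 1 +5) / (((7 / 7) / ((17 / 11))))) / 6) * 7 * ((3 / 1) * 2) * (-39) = -190281 / 55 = -3459.65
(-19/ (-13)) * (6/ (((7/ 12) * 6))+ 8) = 1292/ 91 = 14.20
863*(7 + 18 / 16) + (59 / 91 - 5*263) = 4147797 / 728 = 5697.52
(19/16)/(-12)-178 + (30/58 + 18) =-888551/5568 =-159.58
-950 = -950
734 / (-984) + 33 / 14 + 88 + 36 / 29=9073993 / 99876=90.85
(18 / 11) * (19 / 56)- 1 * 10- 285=-294.44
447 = 447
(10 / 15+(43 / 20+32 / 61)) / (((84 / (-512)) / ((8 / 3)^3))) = -28622848 / 74115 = -386.20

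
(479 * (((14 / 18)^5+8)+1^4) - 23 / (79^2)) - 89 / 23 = 4443.46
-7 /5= -1.40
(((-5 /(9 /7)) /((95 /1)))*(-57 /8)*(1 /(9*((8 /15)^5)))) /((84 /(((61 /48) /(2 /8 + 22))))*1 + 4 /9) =108084375 /211721125888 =0.00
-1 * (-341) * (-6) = -2046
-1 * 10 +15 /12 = -35 /4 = -8.75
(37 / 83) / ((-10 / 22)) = -407 / 415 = -0.98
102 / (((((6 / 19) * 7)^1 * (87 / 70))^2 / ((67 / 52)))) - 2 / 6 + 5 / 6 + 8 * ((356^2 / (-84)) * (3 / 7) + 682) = 4353968869 / 14464359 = 301.01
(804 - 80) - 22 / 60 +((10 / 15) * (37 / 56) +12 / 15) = 304447 / 420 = 724.87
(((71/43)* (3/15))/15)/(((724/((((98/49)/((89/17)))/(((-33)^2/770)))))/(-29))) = -245021/1028640195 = -0.00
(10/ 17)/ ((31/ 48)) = 480/ 527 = 0.91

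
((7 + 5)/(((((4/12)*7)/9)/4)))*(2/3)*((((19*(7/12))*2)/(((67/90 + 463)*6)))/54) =760/41737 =0.02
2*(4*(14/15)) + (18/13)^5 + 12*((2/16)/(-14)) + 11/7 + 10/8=595316857/38985765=15.27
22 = 22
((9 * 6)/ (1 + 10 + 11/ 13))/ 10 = 351/ 770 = 0.46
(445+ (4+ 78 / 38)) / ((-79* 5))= -1714 / 1501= -1.14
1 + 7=8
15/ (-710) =-3/ 142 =-0.02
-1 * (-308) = 308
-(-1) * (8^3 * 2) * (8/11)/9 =82.75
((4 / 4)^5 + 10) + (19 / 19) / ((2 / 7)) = 29 / 2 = 14.50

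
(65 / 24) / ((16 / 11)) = 715 / 384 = 1.86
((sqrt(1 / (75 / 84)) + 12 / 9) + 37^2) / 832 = sqrt(7) / 2080 + 4111 / 2496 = 1.65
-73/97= -0.75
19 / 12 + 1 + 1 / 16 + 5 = 367 / 48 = 7.65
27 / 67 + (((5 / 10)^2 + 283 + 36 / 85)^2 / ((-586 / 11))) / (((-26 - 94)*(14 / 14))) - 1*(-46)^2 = -2103.01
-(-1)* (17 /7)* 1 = 17 /7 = 2.43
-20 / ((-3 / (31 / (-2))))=-310 / 3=-103.33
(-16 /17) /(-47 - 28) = 16 /1275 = 0.01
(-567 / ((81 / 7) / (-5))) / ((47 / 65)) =15925 / 47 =338.83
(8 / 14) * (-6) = -3.43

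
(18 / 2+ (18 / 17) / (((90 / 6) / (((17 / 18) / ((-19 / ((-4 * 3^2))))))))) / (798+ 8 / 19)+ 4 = 304267 / 75850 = 4.01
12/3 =4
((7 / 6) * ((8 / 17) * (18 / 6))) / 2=14 / 17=0.82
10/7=1.43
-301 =-301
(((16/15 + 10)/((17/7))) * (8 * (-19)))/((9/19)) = -3355856/2295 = -1462.25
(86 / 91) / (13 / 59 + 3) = 2537 / 8645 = 0.29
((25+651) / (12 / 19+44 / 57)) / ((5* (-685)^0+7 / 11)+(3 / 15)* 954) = 105963 / 43216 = 2.45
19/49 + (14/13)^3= 176199/107653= 1.64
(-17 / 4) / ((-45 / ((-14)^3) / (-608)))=7090496 / 45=157566.58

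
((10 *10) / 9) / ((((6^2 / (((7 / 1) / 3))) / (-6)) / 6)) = -700 / 27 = -25.93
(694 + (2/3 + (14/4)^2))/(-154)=-8483/1848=-4.59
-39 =-39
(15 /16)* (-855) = -12825 /16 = -801.56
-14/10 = -7/5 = -1.40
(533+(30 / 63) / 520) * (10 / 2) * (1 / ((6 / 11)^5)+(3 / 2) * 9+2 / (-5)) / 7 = 765135945571 / 59439744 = 12872.46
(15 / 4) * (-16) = -60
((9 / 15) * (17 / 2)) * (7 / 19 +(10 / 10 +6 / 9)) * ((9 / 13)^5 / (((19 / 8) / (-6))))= -2794671072 / 670183865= -4.17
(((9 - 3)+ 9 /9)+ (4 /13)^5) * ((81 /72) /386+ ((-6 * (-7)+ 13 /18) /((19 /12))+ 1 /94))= 189.05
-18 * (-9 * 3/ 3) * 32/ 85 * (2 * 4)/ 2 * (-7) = -145152/ 85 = -1707.67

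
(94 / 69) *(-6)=-188 / 23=-8.17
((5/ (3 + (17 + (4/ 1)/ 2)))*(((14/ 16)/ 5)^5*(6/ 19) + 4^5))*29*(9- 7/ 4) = 837759837604061/ 17121280000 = 48930.91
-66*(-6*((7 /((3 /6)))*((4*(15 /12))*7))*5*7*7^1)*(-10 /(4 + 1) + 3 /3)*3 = -142619400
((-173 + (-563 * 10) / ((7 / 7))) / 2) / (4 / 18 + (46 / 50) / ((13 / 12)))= -16973775 / 6268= -2708.00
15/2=7.50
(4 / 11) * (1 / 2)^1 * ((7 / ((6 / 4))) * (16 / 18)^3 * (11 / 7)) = 2048 / 2187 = 0.94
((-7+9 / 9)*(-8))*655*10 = 314400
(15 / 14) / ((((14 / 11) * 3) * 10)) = 11 / 392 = 0.03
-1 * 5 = -5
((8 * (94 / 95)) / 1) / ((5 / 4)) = 3008 / 475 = 6.33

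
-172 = -172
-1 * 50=-50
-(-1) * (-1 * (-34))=34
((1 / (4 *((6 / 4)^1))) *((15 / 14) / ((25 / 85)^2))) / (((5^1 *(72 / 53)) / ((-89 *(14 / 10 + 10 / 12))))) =-91335271 / 1512000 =-60.41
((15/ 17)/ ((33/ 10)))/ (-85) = -10/ 3179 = -0.00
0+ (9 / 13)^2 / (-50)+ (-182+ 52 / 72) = -6893452 / 38025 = -181.29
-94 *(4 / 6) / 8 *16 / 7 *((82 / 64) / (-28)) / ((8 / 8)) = 1927 / 2352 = 0.82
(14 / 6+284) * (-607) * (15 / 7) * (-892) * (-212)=-493006419760 / 7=-70429488537.14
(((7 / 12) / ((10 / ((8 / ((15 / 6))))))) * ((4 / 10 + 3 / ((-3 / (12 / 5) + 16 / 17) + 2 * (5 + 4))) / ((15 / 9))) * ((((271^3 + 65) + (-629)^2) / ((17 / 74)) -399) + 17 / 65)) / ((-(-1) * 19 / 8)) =12487776982608256 / 5261871875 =2373257.52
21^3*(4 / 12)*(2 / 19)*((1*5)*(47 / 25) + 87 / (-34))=3590181 / 1615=2223.02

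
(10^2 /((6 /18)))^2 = 90000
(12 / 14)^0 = 1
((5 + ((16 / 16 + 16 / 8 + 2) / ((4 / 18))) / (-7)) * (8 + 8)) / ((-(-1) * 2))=100 / 7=14.29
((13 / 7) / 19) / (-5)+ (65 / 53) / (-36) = -68029 / 1268820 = -0.05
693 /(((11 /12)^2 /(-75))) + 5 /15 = -2041189 /33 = -61854.21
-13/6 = -2.17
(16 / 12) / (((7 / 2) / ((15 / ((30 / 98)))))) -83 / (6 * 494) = 18415 / 988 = 18.64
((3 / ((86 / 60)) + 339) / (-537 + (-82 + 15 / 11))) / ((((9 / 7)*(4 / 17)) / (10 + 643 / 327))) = -582372791 / 26659656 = -21.84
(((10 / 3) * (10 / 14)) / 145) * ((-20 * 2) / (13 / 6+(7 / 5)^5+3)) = -2500000 / 40136551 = -0.06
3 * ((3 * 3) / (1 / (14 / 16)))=23.62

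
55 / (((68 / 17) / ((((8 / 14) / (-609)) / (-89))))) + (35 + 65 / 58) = 27408995 / 758814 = 36.12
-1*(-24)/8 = 3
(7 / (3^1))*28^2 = 5488 / 3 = 1829.33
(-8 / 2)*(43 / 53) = -172 / 53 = -3.25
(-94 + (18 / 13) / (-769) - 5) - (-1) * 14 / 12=-5868347 / 59982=-97.84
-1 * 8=-8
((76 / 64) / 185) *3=57 / 2960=0.02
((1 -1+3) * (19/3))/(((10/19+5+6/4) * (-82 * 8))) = -361/87576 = -0.00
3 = 3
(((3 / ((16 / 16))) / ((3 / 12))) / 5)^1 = 12 / 5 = 2.40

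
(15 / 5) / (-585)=-0.01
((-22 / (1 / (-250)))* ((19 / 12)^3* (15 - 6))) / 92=9431125 / 4416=2135.67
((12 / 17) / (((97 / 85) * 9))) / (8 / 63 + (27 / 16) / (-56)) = 53760 / 75757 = 0.71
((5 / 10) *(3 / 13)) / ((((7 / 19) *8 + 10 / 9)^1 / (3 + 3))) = 1539 / 9022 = 0.17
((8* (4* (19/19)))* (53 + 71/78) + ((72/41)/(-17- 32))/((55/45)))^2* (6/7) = 4421121408387041408/1733210227749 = 2550828.13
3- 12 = -9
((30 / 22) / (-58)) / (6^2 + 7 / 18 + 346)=-135 / 2195677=-0.00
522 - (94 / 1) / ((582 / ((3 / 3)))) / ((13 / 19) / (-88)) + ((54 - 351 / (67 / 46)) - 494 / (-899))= 356.34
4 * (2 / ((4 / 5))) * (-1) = -10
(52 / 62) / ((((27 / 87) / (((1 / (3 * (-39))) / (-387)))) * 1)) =58 / 971757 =0.00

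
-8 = -8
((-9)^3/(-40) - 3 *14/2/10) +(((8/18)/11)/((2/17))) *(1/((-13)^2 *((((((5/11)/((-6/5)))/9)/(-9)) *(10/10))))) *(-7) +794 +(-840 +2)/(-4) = 34360509/33800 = 1016.58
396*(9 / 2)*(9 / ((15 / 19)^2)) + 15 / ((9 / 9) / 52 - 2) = 66240606 / 2575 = 25724.51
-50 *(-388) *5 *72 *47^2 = 15427656000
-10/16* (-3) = 15/8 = 1.88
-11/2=-5.50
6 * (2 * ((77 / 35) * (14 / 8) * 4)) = 924 / 5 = 184.80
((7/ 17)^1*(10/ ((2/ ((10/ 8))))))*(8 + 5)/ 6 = 2275/ 408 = 5.58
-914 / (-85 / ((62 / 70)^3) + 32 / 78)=1061929986 / 141653969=7.50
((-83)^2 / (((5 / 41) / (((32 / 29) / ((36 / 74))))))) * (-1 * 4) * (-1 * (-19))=-12707945408 / 1305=-9737889.20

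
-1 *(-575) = 575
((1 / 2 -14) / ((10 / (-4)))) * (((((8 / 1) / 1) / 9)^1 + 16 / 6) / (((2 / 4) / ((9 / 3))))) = 576 / 5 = 115.20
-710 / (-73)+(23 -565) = -38856 / 73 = -532.27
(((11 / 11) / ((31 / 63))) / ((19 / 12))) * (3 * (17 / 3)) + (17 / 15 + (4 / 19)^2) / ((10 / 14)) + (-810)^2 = 550700830409 / 839325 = 656123.47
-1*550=-550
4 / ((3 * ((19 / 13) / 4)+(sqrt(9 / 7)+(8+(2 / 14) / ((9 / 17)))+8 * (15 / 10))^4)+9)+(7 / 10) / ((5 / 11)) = 1.54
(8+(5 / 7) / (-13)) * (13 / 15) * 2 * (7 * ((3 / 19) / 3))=482 / 95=5.07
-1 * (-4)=4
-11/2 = -5.50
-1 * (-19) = 19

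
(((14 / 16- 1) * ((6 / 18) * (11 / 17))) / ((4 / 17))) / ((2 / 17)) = -187 / 192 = -0.97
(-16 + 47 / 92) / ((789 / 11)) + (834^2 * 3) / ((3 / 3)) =50489013703 / 24196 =2086667.78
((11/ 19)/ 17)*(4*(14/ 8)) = 77/ 323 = 0.24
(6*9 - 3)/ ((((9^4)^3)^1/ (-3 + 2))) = -17/ 94143178827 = -0.00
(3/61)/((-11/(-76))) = 228/671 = 0.34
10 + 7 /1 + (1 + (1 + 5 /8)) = 157 /8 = 19.62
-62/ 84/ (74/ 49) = -217/ 444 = -0.49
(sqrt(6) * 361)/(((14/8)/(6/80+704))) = 10166843 * sqrt(6)/70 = 355765.39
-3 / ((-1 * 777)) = 1 / 259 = 0.00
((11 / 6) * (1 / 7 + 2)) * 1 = 55 / 14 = 3.93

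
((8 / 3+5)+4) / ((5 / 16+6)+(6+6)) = 560 / 879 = 0.64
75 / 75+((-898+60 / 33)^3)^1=-958002055381 / 1331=-719761123.50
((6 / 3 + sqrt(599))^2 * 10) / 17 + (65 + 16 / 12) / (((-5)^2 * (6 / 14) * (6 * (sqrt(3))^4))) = 40 * sqrt(599) / 17 + 73288181 / 206550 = 412.41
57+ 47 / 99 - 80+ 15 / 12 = -8425 / 396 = -21.28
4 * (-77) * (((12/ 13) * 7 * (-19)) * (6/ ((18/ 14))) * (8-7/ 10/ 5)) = 450767856/ 325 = 1386978.02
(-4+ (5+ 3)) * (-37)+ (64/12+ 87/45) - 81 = -3326/15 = -221.73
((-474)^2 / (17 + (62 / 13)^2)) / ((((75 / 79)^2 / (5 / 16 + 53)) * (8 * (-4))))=-5614926826717 / 537360000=-10449.10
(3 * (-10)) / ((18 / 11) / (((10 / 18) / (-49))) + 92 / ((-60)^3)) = 17820000 / 85730653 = 0.21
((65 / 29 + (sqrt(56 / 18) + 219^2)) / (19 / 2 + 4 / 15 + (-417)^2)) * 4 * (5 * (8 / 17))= 3200 * sqrt(7) / 88688371 + 6676483200 / 2571962759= 2.60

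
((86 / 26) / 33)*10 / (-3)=-0.33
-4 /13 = -0.31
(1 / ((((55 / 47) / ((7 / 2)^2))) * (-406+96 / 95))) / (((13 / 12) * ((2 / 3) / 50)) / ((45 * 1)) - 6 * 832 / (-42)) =-3101277375 / 14260657456474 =-0.00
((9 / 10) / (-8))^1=-9 / 80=-0.11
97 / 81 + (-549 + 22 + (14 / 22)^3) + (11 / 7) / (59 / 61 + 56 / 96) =-449291688943 / 856558395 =-524.53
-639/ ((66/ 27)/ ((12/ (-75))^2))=-46008/ 6875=-6.69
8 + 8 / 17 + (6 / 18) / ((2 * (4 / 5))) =3541 / 408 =8.68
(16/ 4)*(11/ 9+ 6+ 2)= 332/ 9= 36.89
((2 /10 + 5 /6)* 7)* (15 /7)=31 /2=15.50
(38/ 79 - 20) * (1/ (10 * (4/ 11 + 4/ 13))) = -36751/ 12640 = -2.91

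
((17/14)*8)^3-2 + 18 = 932.71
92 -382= -290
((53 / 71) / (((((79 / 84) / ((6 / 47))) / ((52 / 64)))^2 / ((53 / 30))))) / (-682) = -628055883 / 26702542388720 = -0.00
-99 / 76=-1.30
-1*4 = -4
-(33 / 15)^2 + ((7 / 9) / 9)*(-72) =-2489 / 225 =-11.06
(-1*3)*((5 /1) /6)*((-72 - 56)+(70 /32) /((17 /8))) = 21585 /68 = 317.43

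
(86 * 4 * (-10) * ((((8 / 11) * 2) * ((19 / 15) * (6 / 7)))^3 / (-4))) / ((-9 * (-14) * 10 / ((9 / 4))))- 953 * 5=-1901041152971 / 399466375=-4758.95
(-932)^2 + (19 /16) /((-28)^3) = 305088544749 /351232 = 868624.00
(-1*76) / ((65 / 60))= -912 / 13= -70.15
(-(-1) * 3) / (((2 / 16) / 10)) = 240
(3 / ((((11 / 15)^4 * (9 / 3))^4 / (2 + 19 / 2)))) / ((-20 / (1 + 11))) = -3357186492919921875 / 91899459727144322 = -36.53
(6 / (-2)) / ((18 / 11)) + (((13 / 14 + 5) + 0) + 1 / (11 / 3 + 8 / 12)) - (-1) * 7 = 3092 / 273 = 11.33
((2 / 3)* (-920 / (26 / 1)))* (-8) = 7360 / 39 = 188.72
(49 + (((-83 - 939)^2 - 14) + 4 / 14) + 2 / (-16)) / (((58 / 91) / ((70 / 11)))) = 10428819.83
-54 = -54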